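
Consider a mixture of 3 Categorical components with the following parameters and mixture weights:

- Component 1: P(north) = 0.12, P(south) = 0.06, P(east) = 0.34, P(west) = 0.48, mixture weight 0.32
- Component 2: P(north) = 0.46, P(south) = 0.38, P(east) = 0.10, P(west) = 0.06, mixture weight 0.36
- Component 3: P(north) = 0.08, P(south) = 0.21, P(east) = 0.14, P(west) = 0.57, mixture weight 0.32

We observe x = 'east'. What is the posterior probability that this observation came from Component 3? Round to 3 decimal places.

The responsibility of component k is π_k f_k(x) divided by Σ_j π_j f_j(x).
Component likelihoods at x = 'east':
  L_1 = P(east | comp) = 0.34
  L_2 = P(east | comp) = 0.10
  L_3 = P(east | comp) = 0.14
Prior × likelihood for each component:
  π_1·L_1 = 0.32 × 0.34 = 0.1088
  π_2·L_2 = 0.36 × 0.1 = 0.036
  π_3·L_3 = 0.32 × 0.14 = 0.0448
Denominator: 0.1088 + 0.036 + 0.0448 = 0.1896
P(Component 3 | data) ≈ 0.236

0.236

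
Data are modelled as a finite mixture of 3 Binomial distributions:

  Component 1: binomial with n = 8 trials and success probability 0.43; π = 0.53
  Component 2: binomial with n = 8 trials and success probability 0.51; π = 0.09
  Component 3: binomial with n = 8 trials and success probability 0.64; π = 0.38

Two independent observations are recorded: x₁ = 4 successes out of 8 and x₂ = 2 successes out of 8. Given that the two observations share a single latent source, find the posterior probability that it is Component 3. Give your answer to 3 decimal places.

P(component k | x) = π_k·f_k(x) / marginal(x), where marginal(x) = Σ_j π_j·f_j(x).
Since both observations come from the same component, the likelihood for component k is f_k(x₁)·f_k(x₂).
  f_1 = [0.252622] × [0.17756] = 0.0448555
  f_2 = [0.273] × [0.100803] = 0.0275193
  f_3 = [0.197255] × [0.0249651] = 0.00492449
Multiply by the mixture weights:
  π_1·f_1 = 0.53 × 0.0448555 = 0.0237734
  π_2·f_2 = 0.09 × 0.0275193 = 0.00247674
  π_3·f_3 = 0.38 × 0.00492449 = 0.0018713
Sum: 0.0237734 + 0.00247674 + 0.0018713 = 0.0281214
P(Component 3 | x) = 0.0018713 / 0.0281214 ≈ 0.067

0.067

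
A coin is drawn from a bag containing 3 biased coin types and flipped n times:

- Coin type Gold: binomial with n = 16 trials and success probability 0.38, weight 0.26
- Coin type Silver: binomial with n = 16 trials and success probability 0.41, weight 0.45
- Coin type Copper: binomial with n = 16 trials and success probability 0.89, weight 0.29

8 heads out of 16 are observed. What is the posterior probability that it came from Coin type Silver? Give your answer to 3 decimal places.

0.681

The responsibility of component k is π_k f_k(x) divided by Σ_j π_j f_j(x).
Binomial probabilities:
  L_Gold = C(16,8)·0.38^8·0.62^8 = 12870·0.000434779·0.021834 = 0.122175
  L_Silver = C(16,8)·0.41^8·0.59^8 = 12870·0.000798493·0.014683 = 0.150892
  L_Copper = C(16,8)·0.89^8·0.11^8 = 12870·0.393659·2.14359e-08 = 0.000108603
Unnormalised posteriors:
  π_Gold·L_Gold = 0.26 × 0.122175 = 0.0317654
  π_Silver·L_Silver = 0.45 × 0.150892 = 0.0679013
  π_Copper·L_Copper = 0.29 × 0.000108603 = 3.14947e-05
Evidence: 0.0317654 + 0.0679013 + 3.14947e-05 = 0.0996982
P(Coin type Silver | data) = 0.0679013 / 0.0996982 ≈ 0.681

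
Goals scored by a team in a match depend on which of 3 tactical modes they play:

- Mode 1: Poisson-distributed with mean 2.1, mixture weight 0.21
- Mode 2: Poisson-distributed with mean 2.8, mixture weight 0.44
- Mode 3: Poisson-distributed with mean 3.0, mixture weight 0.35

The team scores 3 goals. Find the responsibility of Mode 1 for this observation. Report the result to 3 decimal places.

0.184

By Bayes' theorem, P(k | x) = π_k f_k(x) / Σ_j π_j f_j(x).
Evaluate each component's likelihood at the observed value:
  p_1 = e^(−2.1)·2.1^3/3! = 0.189011
  p_2 = e^(−2.8)·2.8^3/3! = 0.222484
  p_3 = e^(−3.0)·3.0^3/3! = 0.224042
Prior × likelihood for each component:
  π_1·p_1 = 0.21 × 0.189011 = 0.0396924
  π_2·p_2 = 0.44 × 0.222484 = 0.0978928
  π_3·p_3 = 0.35 × 0.224042 = 0.0784146
Normaliser: 0.0396924 + 0.0978928 + 0.0784146 = 0.216
P(Mode 1 | data) = 0.0396924 / 0.216 ≈ 0.184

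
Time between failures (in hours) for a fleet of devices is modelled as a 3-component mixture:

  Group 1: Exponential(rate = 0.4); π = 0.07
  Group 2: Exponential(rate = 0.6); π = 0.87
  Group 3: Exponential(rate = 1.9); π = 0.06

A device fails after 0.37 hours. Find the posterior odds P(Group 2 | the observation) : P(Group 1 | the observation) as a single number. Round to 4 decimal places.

17.3131

The posterior odds equal the prior odds times the likelihood ratio: (w_i/w_j)·(f_i(x)/f_j(x)).
Component likelihoods at x = 0.37 hours:
  p_1 = 0.4·e^(−0.4·0.37) = 0.4·e^(−0.1480) = 0.344972
  p_2 = 0.6·e^(−0.6·0.37) = 0.6·e^(−0.2220) = 0.480549
  p_3 = 1.9·e^(−1.9·0.37) = 1.9·e^(−0.7030) = 0.940686
Odds = (0.87/0.07) × (0.480549/0.344972) = 12.4286 × 1.39301 ≈ 17.3131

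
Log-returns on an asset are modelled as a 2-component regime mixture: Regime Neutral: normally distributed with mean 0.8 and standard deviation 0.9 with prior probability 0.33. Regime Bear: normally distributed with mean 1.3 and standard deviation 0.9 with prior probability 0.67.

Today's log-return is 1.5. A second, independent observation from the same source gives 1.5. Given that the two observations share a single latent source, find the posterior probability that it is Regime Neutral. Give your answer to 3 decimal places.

P(component k | x) = w_k·f_k(x) / marginal(x), where marginal(x) = Σ_j w_j·f_j(x).
Since both observations come from the same component, the likelihood for component k is f_k(x₁)·f_k(x₂).
  p_Neutral = [0.327572] × [0.327572] = 0.107303
  p_Bear = [0.432458] × [0.432458] = 0.18702
Weight by the priors:
  w_Neutral·p_Neutral = 0.33 × 0.107303 = 0.0354101
  w_Bear·p_Bear = 0.67 × 0.18702 = 0.125304
Marginal: 0.0354101 + 0.125304 = 0.160714
Responsibility of Regime Neutral: 0.0354101 / 0.160714 ≈ 0.220

0.220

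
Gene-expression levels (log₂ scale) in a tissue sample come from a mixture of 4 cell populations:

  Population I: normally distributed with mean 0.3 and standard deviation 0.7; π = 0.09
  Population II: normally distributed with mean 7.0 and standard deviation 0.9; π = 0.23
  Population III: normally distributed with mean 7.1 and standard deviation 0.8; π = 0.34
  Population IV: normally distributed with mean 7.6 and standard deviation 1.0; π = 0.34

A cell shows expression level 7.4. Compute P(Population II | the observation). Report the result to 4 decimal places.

Posterior ∝ prior × likelihood, so P(k | x) ∝ π_k f_k(x); normalise over all components.
Component likelihoods at x = 7.4:
  L_I = (1/(0.7·√(2π)))·exp(−(7.4−0.3)²/(2·0.7²)) = 0.569918·exp(-51.43878) = 2.60757e-23
  L_II = (1/(0.9·√(2π)))·exp(−(7.4−7.0)²/(2·0.9²)) = 0.443269·exp(-0.09877) = 0.401582
  L_III = (1/(0.8·√(2π)))·exp(−(7.4−7.1)²/(2·0.8²)) = 0.498678·exp(-0.07031) = 0.464819
  L_IV = (1/(1.0·√(2π)))·exp(−(7.4−7.6)²/(2·1.0²)) = 0.398942·exp(-0.02000) = 0.391043
Multiply by the mixture weights:
  π_I·L_I = 0.09 × 2.60757e-23 = 2.34681e-24
  π_II·L_II = 0.23 × 0.401582 = 0.0923639
  π_III·L_III = 0.34 × 0.464819 = 0.158038
  π_IV·L_IV = 0.34 × 0.391043 = 0.132955
Evidence: 2.34681e-24 + 0.0923639 + 0.158038 + 0.132955 = 0.383357
So the posterior for Population II is 0.0923639 / 0.383357 ≈ 0.2409.

0.2409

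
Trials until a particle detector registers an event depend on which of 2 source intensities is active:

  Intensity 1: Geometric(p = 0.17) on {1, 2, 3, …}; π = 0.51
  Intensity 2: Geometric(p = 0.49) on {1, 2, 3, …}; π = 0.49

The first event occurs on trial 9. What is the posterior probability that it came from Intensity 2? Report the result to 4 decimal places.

0.0533

Apply Bayes' rule: the posterior for each component is proportional to its prior times its likelihood at x.
Evaluate each component's likelihood at the observed value:
  p_1 = 0.17·(1−0.17)^8 = 0.17·0.225229 = 0.038289
  p_2 = 0.49·(1−0.49)^8 = 0.49·0.00457679 = 0.00224263
Prior × likelihood for each component:
  π_1·p_1 = 0.51 × 0.038289 = 0.0195274
  π_2·p_2 = 0.49 × 0.00224263 = 0.00109889
Normaliser: 0.0195274 + 0.00109889 = 0.0206263
P(Intensity 2 | 9) ≈ 0.0533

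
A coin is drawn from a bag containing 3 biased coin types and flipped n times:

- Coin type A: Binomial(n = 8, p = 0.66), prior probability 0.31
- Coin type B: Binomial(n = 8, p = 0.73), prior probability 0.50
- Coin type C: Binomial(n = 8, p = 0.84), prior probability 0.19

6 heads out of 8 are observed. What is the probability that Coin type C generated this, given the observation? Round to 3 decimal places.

0.168

Apply Bayes' rule: the posterior for each component is proportional to its prior times its likelihood at x.
Binomial probabilities:
  f_A = C(8,6)·0.66^6·0.34^2 = 28·0.082654·0.1156 = 0.267534
  f_B = C(8,6)·0.73^6·0.27^2 = 28·0.151334·0.0729 = 0.308903
  f_C = C(8,6)·0.84^6·0.16^2 = 28·0.351298·0.0256 = 0.25181
Weight by the priors:
  π_A·f_A = 0.31 × 0.267534 = 0.0829356
  π_B·f_B = 0.50 × 0.308903 = 0.154452
  π_C·f_C = 0.19 × 0.25181 = 0.047844
Denominator: 0.0829356 + 0.154452 + 0.047844 = 0.285231
So the posterior for Coin type C is 0.047844 / 0.285231 ≈ 0.168.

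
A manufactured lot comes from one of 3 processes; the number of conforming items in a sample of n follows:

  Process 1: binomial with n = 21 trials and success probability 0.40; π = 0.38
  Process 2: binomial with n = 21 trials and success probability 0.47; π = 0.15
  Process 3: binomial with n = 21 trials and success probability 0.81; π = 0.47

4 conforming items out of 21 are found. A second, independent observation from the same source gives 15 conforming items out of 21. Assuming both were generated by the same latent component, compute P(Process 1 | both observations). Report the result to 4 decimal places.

0.6723

Posterior ∝ prior × likelihood, so P(k | x) ∝ w_k f_k(x); normalise over all components.
Since both observations come from the same component, the likelihood for component k is f_k(x₁)·f_k(x₂).
  f_1 = [0.0259344] × [0.00271844] = 7.05009e-05
  f_2 = [0.00599992] × [0.0145089] = 8.70523e-05
  f_3 = [1.41194e-09] × [0.10822] = 1.528e-10
Weight by the priors:
  w_1·f_1 = 0.38 × 7.05009e-05 = 2.67903e-05
  w_2·f_2 = 0.15 × 8.70523e-05 = 1.30578e-05
  w_3·f_3 = 0.47 × 1.528e-10 = 7.18161e-11
Evidence: 2.67903e-05 + 1.30578e-05 + 7.18161e-11 = 3.98483e-05
P(Process 1 | x₁,x₂) = 2.67903e-05 / 3.98483e-05 ≈ 0.6723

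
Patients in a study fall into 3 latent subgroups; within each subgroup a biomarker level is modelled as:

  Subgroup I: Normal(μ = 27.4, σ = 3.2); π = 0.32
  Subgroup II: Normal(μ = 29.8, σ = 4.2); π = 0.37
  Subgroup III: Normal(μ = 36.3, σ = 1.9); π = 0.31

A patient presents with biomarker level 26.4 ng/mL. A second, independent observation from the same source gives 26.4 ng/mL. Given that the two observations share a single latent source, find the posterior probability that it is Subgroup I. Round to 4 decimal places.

0.7224

Apply Bayes' rule: the posterior for each component is proportional to its prior times its likelihood at x.
Since both observations come from the same component, the likelihood for component k is f_k(x₁)·f_k(x₂).
  L_I = [(1/(3.2·√(2π)))·exp(−(26.4−27.4)²/(2·3.2²)) = 0.124669·exp(-0.04883) = 0.118728] × [0.118728] = 0.0140964
  L_II = [(1/(4.2·√(2π)))·exp(−(26.4−29.8)²/(2·4.2²)) = 0.094986·exp(-0.32766) = 0.0684476] × [0.0684476] = 0.00468507
  L_III = [(1/(1.9·√(2π)))·exp(−(26.4−36.3)²/(2·1.9²)) = 0.209970·exp(-13.57479) = 2.67116e-07] × [2.67116e-07] = 7.13507e-14
Prior × likelihood for each component:
  P(Z=I)·L_I = 0.32 × 0.0140964 = 0.00451085
  P(Z=II)·L_II = 0.37 × 0.00468507 = 0.00173348
  P(Z=III)·L_III = 0.31 × 7.13507e-14 = 2.21187e-14
Sum: 0.00451085 + 0.00173348 + 2.21187e-14 = 0.00624433
Responsibility of Subgroup I: 0.00451085 / 0.00624433 ≈ 0.7224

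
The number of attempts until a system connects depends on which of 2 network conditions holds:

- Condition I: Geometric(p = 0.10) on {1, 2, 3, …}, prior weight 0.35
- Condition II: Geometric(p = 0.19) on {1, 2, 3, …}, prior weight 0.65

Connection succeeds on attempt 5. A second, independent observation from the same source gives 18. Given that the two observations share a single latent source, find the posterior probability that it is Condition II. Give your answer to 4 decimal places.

0.4232

The responsibility of component k is π_k f_k(x) divided by Σ_j π_j f_j(x).
Since both observations come from the same component, the likelihood for component k is f_k(x₁)·f_k(x₂).
  p_I = [0.10·(1−0.10)^4 = 0.10·0.6561 = 0.06561] × [0.0166772] = 0.00109419
  p_II = [0.19·(1−0.19)^4 = 0.19·0.430467 = 0.0817888] × [0.00528444] = 0.000432208
Weight by the priors:
  π_I·p_I = 0.35 × 0.00109419 = 0.000382966
  π_II·p_II = 0.65 × 0.000432208 = 0.000280935
Marginal: 0.000382966 + 0.000280935 = 0.000663902
So the posterior for Condition II is 0.000280935 / 0.000663902 ≈ 0.4232.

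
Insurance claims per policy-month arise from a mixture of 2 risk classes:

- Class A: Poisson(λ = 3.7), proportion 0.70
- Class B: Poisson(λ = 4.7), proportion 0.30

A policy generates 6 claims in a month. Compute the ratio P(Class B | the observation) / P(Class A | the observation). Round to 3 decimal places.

The posterior odds equal the prior odds times the likelihood ratio: (π_i/π_j)·(f_i(x)/f_j(x)).
Evaluate each component's likelihood at the observed value:
  L_A = e^(−3.7)·3.7^6/6! = 0.0881025
  L_B = e^(−4.7)·4.7^6/6! = 0.136167
Posterior odds = (π_B·L_B) / (π_A·L_A) = (0.30·0.136167) / (0.70·0.0881025) = 0.04085 / 0.0616718 ≈ 0.662

0.662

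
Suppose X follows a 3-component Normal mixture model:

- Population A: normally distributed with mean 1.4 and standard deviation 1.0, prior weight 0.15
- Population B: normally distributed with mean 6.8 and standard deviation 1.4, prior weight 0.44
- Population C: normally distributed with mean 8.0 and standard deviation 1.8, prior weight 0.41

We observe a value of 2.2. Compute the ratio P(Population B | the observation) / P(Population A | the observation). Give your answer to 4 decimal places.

Posterior odds = (P(Z=i) f_i(x)) / (P(Z=j) f_j(x)); the normalising sum cancels.
Component likelihoods at x = 2.2:
  f_A = 0.289692
  f_B = 0.00128967
  f_C = 0.00123327
0.000567454 / 0.0434537 ≈ 0.0131

0.0131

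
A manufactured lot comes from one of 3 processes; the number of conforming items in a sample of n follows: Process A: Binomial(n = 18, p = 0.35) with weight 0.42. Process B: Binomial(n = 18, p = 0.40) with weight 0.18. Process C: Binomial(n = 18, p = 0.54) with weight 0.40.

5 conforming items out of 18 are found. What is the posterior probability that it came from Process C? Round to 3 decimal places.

Posterior ∝ prior × likelihood, so P(k | x) ∝ P(Z=k) f_k(x); normalise over all components.
Component likelihoods at x = 5 conforming items out of 18:
  p_A = 0.166377
  p_B = 0.11459
  p_C = 0.0162443
Multiply by the mixture weights:
  P(Z=A)·p_A = 0.42 × 0.166377 = 0.0698783
  P(Z=B)·p_B = 0.18 × 0.11459 = 0.0206262
  P(Z=C)·p_C = 0.40 × 0.0162443 = 0.00649771
Denominator: 0.0698783 + 0.0206262 + 0.00649771 = 0.0970022
P(Process C | data) = 0.00649771 / 0.0970022 ≈ 0.067

0.067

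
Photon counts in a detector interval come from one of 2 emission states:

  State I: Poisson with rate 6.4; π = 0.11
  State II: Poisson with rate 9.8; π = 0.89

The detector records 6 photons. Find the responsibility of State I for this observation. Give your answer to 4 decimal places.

0.2232

By Bayes' theorem, P(k | x) = π_k f_k(x) / Σ_j π_j f_j(x).
Evaluate each component's likelihood at the observed value:
  p_I = e^(−6.4)·6.4^6/6! = 0.158585
  p_II = e^(−9.8)·9.8^6/6! = 0.0682241
Weight by the priors:
  π_I·p_I = 0.11 × 0.158585 = 0.0174444
  π_II·p_II = 0.89 × 0.0682241 = 0.0607195
Normaliser: 0.0174444 + 0.0607195 = 0.0781639
P(State I | the observation) = 0.0174444 / 0.0781639 ≈ 0.2232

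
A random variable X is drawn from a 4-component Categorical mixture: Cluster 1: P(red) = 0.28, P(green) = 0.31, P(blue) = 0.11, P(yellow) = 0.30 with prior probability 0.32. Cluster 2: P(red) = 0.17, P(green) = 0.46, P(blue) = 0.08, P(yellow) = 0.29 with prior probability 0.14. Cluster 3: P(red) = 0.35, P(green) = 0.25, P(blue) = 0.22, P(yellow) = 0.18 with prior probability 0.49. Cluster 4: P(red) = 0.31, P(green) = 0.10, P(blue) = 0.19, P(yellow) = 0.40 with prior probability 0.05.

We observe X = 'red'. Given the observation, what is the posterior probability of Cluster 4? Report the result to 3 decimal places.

0.052

The responsibility of component k is P(Z=k) f_k(x) divided by Σ_j P(Z=j) f_j(x).
Categorical probabilities:
  f_1 = P(red | comp) = 0.28
  f_2 = P(red | comp) = 0.17
  f_3 = P(red | comp) = 0.35
  f_4 = P(red | comp) = 0.31
Unnormalised posteriors:
  P(Z=1)·f_1 = 0.32 × 0.28 = 0.0896
  P(Z=2)·f_2 = 0.14 × 0.17 = 0.0238
  P(Z=3)·f_3 = 0.49 × 0.35 = 0.1715
  P(Z=4)·f_4 = 0.05 × 0.31 = 0.0155
Sum: 0.0896 + 0.0238 + 0.1715 + 0.0155 = 0.3004
So the posterior for Cluster 4 is 0.0155 / 0.3004 ≈ 0.052.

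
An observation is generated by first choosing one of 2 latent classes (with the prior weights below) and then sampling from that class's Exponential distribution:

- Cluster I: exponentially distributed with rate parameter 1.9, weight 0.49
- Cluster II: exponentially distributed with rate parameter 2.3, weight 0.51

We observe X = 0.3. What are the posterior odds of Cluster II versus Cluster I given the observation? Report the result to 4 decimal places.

1.1175

The posterior odds equal the prior odds times the likelihood ratio: (P(Z=i)/P(Z=j))·(f_i(x)/f_j(x)).
Exponential densities:
  p_I = 1.9·e^(−1.9·0.3) = 1.9·e^(−0.5700) = 1.0745
  p_II = 2.3·e^(−2.3·0.3) = 2.3·e^(−0.6900) = 1.15362
0.588349 / 0.526504 ≈ 1.1175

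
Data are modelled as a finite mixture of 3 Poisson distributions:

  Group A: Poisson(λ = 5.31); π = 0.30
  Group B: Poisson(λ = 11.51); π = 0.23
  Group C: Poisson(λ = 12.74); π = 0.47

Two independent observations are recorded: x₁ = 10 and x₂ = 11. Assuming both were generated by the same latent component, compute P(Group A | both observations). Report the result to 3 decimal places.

0.011

P(component k | x) = P(Z=k)·f_k(x) / marginal(x), where marginal(x) = Σ_j P(Z=j)·f_j(x).
Since both observations come from the same component, the likelihood for component k is f_k(x₁)·f_k(x₂).
  f_A = [0.0242705] × [0.011716] = 0.000284354
  f_B = [0.112787] × [0.118017] = 0.0133108
  f_C = [0.0909954] × [0.105389] = 0.00958994
Multiply by the mixture weights:
  P(Z=A)·f_A = 0.30 × 0.000284354 = 8.53061e-05
  P(Z=B)·f_B = 0.23 × 0.0133108 = 0.00306148
  P(Z=C)·f_C = 0.47 × 0.00958994 = 0.00450727
Normaliser: 8.53061e-05 + 0.00306148 + 0.00450727 = 0.00765406
P(Group A | x) ≈ 0.011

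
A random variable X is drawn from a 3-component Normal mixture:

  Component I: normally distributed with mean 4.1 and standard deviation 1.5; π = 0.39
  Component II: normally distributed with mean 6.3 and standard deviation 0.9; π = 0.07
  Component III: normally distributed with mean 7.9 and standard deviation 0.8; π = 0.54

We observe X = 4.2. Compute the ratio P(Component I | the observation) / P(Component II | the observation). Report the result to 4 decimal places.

Since P(k|x) ∝ w_k f_k(x), the posterior odds are w_i f_i(x) / (w_j f_j(x)).
Normal densities:
  p_I = (1/(1.5·√(2π)))·exp(−(4.2−4.1)²/(2·1.5²)) = 0.265962·exp(-0.00222) = 0.265371
  p_II = (1/(0.9·√(2π)))·exp(−(4.2−6.3)²/(2·0.9²)) = 0.443269·exp(-2.72222) = 0.0291354
  p_III = (1/(0.8·√(2π)))·exp(−(4.2−7.9)²/(2·0.8²)) = 0.498678·exp(-10.69531) = 1.12955e-05
Posterior odds = (w_I·p_I) / (w_II·p_II) = (0.39·0.265371) / (0.07·0.0291354) = 0.103495 / 0.00203948 ≈ 50.7456

50.7456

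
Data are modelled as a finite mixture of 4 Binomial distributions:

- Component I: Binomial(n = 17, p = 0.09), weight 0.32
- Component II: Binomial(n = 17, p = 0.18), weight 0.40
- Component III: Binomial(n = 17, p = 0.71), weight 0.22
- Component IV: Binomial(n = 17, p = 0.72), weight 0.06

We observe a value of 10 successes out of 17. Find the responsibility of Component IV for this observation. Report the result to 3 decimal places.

P(component k | x) = π_k·f_k(x) / marginal(x), where marginal(x) = Σ_j π_j·f_j(x).
Evaluate each component's likelihood at the observed value:
  p_I = 3.50421e-07
  p_II = 0.0001731
  p_III = 0.109205
  p_IV = 0.098244
Weight by the priors:
  π_I·p_I = 0.32 × 3.50421e-07 = 1.12135e-07
  π_II·p_II = 0.40 × 0.0001731 = 6.924e-05
  π_III·p_III = 0.22 × 0.109205 = 0.0240252
  π_IV·p_IV = 0.06 × 0.098244 = 0.00589464
Marginal: 1.12135e-07 + 6.924e-05 + 0.0240252 + 0.00589464 = 0.0299892
So the posterior for Component IV is 0.00589464 / 0.0299892 ≈ 0.197.

0.197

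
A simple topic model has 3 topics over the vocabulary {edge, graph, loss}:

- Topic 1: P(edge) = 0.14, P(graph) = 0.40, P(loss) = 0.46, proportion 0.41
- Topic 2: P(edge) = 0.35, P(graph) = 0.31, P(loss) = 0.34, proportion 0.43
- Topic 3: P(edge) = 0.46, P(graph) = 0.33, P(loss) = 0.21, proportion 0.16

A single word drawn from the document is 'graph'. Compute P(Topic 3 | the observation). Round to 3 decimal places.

Apply Bayes' rule: the posterior for each component is proportional to its prior times its likelihood at x.
Categorical probabilities:
  f_1 = 0.4
  f_2 = 0.31
  f_3 = 0.33
Prior × likelihood for each component:
  w_1·f_1 = 0.41 × 0.4 = 0.164
  w_2·f_2 = 0.43 × 0.31 = 0.1333
  w_3·f_3 = 0.16 × 0.33 = 0.0528
Denominator: 0.164 + 0.1333 + 0.0528 = 0.3501
P(Topic 3 | the observation) = 0.0528 / 0.3501 ≈ 0.151

0.151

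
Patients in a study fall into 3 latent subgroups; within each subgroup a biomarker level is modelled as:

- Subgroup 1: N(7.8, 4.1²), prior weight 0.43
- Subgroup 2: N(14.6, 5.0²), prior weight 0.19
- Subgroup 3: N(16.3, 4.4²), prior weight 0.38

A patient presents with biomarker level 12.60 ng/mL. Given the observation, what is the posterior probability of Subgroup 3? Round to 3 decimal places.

0.408

Apply Bayes' rule: the posterior for each component is proportional to its prior times its likelihood at x.
Component likelihoods at x = 12.60 ng/mL:
  L_1 = 0.0490345
  L_2 = 0.073654
  L_3 = 0.0636658
Weight by the priors:
  π_1·L_1 = 0.43 × 0.0490345 = 0.0210848
  π_2·L_2 = 0.19 × 0.073654 = 0.0139943
  π_3·L_3 = 0.38 × 0.0636658 = 0.024193
Evidence: 0.0210848 + 0.0139943 + 0.024193 = 0.0592721
Responsibility of Subgroup 3: 0.024193 / 0.0592721 ≈ 0.408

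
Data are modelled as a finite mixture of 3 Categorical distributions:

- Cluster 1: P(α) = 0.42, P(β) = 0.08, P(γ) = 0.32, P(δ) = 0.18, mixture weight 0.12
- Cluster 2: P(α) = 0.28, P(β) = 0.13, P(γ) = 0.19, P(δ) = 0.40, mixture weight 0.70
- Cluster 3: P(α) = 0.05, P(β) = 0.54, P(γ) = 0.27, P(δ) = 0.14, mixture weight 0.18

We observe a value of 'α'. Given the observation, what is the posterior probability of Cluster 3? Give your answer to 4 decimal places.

By Bayes' theorem, P(k | x) = π_k f_k(x) / Σ_j π_j f_j(x).
Categorical probabilities:
  L_1 = P(α | comp) = 0.42
  L_2 = P(α | comp) = 0.28
  L_3 = P(α | comp) = 0.05
Multiply by the mixture weights:
  π_1·L_1 = 0.12 × 0.42 = 0.0504
  π_2·L_2 = 0.70 × 0.28 = 0.196
  π_3·L_3 = 0.18 × 0.05 = 0.009
Marginal: 0.0504 + 0.196 + 0.009 = 0.2554
Responsibility of Cluster 3: 0.009 / 0.2554 ≈ 0.0352

0.0352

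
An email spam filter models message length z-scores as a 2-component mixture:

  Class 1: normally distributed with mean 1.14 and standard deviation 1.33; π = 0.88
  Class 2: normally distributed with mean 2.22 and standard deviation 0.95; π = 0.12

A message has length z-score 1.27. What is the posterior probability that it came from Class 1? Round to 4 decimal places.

0.8958

The responsibility of component k is P(Z=k) f_k(x) divided by Σ_j P(Z=j) f_j(x).
Evaluate each component's likelihood at the observed value:
  p_1 = (1/(1.33·√(2π)))·exp(−(1.27−1.14)²/(2·1.33²)) = 0.299957·exp(-0.00478) = 0.298527
  p_2 = (1/(0.95·√(2π)))·exp(−(1.27−2.22)²/(2·0.95²)) = 0.419939·exp(-0.50000) = 0.254706
Multiply by the mixture weights:
  P(Z=1)·p_1 = 0.88 × 0.298527 = 0.262704
  P(Z=2)·p_2 = 0.12 × 0.254706 = 0.0305647
Marginal: 0.262704 + 0.0305647 = 0.293269
P(Class 1 | 1.27) = 0.262704 / 0.293269 ≈ 0.8958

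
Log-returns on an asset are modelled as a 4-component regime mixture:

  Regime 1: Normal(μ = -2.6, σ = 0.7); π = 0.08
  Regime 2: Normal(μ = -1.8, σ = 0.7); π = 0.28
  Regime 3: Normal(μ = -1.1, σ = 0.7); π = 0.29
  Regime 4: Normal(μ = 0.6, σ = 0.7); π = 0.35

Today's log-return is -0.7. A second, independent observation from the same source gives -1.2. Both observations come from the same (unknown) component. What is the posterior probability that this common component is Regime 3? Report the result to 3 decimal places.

0.805

By Bayes' theorem, P(k | x) = w_k f_k(x) / Σ_j w_j f_j(x).
Since both observations come from the same component, the likelihood for component k is f_k(x₁)·f_k(x₂).
  f_1 = [0.0143223] × [0.07713] = 0.00110468
  f_2 = [0.165803] × [0.394707] = 0.0654435
  f_3 = [0.484068] × [0.564132] = 0.273078
  f_4 = [0.101596] × [0.0208921] = 0.00212255
Multiply by the mixture weights:
  w_1·f_1 = 0.08 × 0.00110468 = 8.83743e-05
  w_2·f_2 = 0.28 × 0.0654435 = 0.0183242
  w_3·f_3 = 0.29 × 0.273078 = 0.0791927
  w_4·f_4 = 0.35 × 0.00212255 = 0.000742891
Marginal: 8.83743e-05 + 0.0183242 + 0.0791927 + 0.000742891 = 0.0983482
Responsibility of Regime 3: 0.0791927 / 0.0983482 ≈ 0.805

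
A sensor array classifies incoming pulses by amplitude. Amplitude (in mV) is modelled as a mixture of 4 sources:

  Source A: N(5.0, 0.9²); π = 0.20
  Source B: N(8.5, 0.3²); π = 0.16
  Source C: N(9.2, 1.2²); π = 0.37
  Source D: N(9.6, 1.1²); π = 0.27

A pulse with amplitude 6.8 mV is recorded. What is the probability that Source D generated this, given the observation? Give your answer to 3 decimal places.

0.118

By Bayes' theorem, P(k | x) = π_k f_k(x) / Σ_j π_j f_j(x).
Normal densities:
  L_A = (1/(0.9·√(2π)))·exp(−(6.8−5.0)²/(2·0.9²)) = 0.443269·exp(-2.00000) = 0.05999
  L_B = (1/(0.3·√(2π)))·exp(−(6.8−8.5)²/(2·0.3²)) = 1.329808·exp(-16.05556) = 1.41563e-07
  L_C = (1/(1.2·√(2π)))·exp(−(6.8−9.2)²/(2·1.2²)) = 0.332452·exp(-2.00000) = 0.0449925
  L_D = (1/(1.1·√(2π)))·exp(−(6.8−9.6)²/(2·1.1²)) = 0.362675·exp(-3.23967) = 0.0142085
Prior × likelihood for each component:
  π_A·L_A = 0.20 × 0.05999 = 0.011998
  π_B·L_B = 0.16 × 1.41563e-07 = 2.26501e-08
  π_C·L_C = 0.37 × 0.0449925 = 0.0166472
  π_D·L_D = 0.27 × 0.0142085 = 0.00383628
Normaliser: 0.011998 + 2.26501e-08 + 0.0166472 + 0.00383628 = 0.0324815
So the posterior for Source D is 0.00383628 / 0.0324815 ≈ 0.118.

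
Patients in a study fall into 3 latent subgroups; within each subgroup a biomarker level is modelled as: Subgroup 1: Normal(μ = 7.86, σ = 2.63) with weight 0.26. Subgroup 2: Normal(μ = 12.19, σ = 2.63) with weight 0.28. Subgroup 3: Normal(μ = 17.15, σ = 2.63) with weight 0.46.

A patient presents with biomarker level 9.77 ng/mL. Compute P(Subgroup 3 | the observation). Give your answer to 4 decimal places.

0.0229

Apply Bayes' rule: the posterior for each component is proportional to its prior times its likelihood at x.
Component likelihoods at x = 9.77 ng/mL:
  f_1 = (1/(2.63·√(2π)))·exp(−(9.77−7.86)²/(2·2.63²)) = 0.151689·exp(-0.26371) = 0.116527
  f_2 = (1/(2.63·√(2π)))·exp(−(9.77−12.19)²/(2·2.63²)) = 0.151689·exp(-0.42334) = 0.0993345
  f_3 = (1/(2.63·√(2π)))·exp(−(9.77−17.15)²/(2·2.63²)) = 0.151689·exp(-3.93705) = 0.00295879
Prior × likelihood for each component:
  w_1·f_1 = 0.26 × 0.116527 = 0.030297
  w_2·f_2 = 0.28 × 0.0993345 = 0.0278137
  w_3·f_3 = 0.46 × 0.00295879 = 0.00136104
Normaliser: 0.030297 + 0.0278137 + 0.00136104 = 0.0594717
Responsibility of Subgroup 3: 0.00136104 / 0.0594717 ≈ 0.0229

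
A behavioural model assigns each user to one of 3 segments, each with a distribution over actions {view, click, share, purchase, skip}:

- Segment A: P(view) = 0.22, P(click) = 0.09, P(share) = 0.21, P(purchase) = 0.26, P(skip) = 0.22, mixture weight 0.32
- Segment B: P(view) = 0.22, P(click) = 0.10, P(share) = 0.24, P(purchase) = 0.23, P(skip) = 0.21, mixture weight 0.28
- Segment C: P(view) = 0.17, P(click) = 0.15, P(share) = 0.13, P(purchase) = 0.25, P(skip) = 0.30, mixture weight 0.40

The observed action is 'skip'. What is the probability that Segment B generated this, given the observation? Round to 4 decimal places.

By Bayes' theorem, P(k | x) = w_k f_k(x) / Σ_j w_j f_j(x).
Evaluate each component's likelihood at the observed value:
  f_A = P(skip | comp) = 0.22
  f_B = P(skip | comp) = 0.21
  f_C = P(skip | comp) = 0.30
Multiply by the mixture weights:
  w_A·f_A = 0.32 × 0.22 = 0.0704
  w_B·f_B = 0.28 × 0.21 = 0.0588
  w_C·f_C = 0.40 × 0.3 = 0.12
Normaliser: 0.0704 + 0.0588 + 0.12 = 0.2492
Responsibility of Segment B: 0.0588 / 0.2492 ≈ 0.2360

0.2360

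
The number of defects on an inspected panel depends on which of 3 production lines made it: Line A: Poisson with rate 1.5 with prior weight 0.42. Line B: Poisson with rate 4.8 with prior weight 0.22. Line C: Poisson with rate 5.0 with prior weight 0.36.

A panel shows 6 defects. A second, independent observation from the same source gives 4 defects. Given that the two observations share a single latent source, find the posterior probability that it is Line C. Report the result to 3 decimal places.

P(component k | x) = π_k·f_k(x) / marginal(x), where marginal(x) = Σ_j π_j·f_j(x).
Since both observations come from the same component, the likelihood for component k is f_k(x₁)·f_k(x₂).
  f_A = [e^(−1.5)·1.5^6/6! = 0.00352999] × [0.0470665] = 0.000166144
  f_B = [e^(−4.8)·4.8^6/6! = 0.139798] × [0.182029] = 0.0254473
  f_C = [e^(−5.0)·5.0^6/6! = 0.146223] × [0.175467] = 0.0256573
Prior × likelihood for each component:
  π_A·f_A = 0.42 × 0.000166144 = 6.97806e-05
  π_B·f_B = 0.22 × 0.0254473 = 0.0055984
  π_C·f_C = 0.36 × 0.0256573 = 0.00923664
Evidence: 6.97806e-05 + 0.0055984 + 0.00923664 = 0.0149048
P(Line C | x₁, x₂) = 0.00923664 / 0.0149048 ≈ 0.620

0.620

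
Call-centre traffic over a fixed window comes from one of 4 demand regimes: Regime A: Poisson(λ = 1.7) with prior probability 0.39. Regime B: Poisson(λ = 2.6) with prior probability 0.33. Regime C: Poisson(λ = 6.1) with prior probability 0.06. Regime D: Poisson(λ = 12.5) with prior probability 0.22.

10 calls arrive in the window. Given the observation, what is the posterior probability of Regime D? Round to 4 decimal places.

0.8846

Apply Bayes' rule: the posterior for each component is proportional to its prior times its likelihood at x.
Evaluate each component's likelihood at the observed value:
  p_A = 1.01491e-05
  p_B = 0.000288938
  p_C = 0.0440899
  p_D = 0.0956436
Prior × likelihood for each component:
  P(Z=A)·p_A = 0.39 × 1.01491e-05 = 3.95813e-06
  P(Z=B)·p_B = 0.33 × 0.000288938 = 9.53496e-05
  P(Z=C)·p_C = 0.06 × 0.0440899 = 0.00264539
  P(Z=D)·p_D = 0.22 × 0.0956436 = 0.0210416
Sum: 3.95813e-06 + 9.53496e-05 + 0.00264539 + 0.0210416 = 0.0237863
P(Regime D | data) = 0.0210416 / 0.0237863 ≈ 0.8846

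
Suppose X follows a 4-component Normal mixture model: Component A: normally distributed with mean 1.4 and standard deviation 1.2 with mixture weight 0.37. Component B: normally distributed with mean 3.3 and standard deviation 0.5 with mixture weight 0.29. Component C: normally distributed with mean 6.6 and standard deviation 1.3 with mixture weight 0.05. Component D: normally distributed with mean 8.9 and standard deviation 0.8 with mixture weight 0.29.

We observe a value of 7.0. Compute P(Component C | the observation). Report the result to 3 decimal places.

P(component k | x) = π_k·f_k(x) / marginal(x), where marginal(x) = Σ_j π_j·f_j(x).
Component likelihoods at x = 7.0:
  L_A = (1/(1.2·√(2π)))·exp(−(7.0−1.4)²/(2·1.2²)) = 0.332452·exp(-10.88889) = 6.20504e-06
  L_B = (1/(0.5·√(2π)))·exp(−(7.0−3.3)²/(2·0.5²)) = 0.797885·exp(-27.38000) = 1.02555e-12
  L_C = (1/(1.3·√(2π)))·exp(−(7.0−6.6)²/(2·1.3²)) = 0.306879·exp(-0.04734) = 0.29269
  L_D = (1/(0.8·√(2π)))·exp(−(7.0−8.9)²/(2·0.8²)) = 0.498678·exp(-2.82031) = 0.0297149
Unnormalised posteriors:
  π_A·L_A = 0.37 × 6.20504e-06 = 2.29586e-06
  π_B·L_B = 0.29 × 1.02555e-12 = 2.9741e-13
  π_C·L_C = 0.05 × 0.29269 = 0.0146345
  π_D·L_D = 0.29 × 0.0297149 = 0.00861731
Sum: 2.29586e-06 + 2.9741e-13 + 0.0146345 + 0.00861731 = 0.0232541
P(Component C | x) ≈ 0.629

0.629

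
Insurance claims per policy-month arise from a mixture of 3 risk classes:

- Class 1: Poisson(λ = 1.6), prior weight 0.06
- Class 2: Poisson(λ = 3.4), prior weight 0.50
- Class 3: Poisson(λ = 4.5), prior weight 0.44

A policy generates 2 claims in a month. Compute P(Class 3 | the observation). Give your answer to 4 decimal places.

0.3065

The responsibility of component k is π_k f_k(x) divided by Σ_j π_j f_j(x).
Evaluate each component's likelihood at the observed value:
  f_1 = 0.258428
  f_2 = 0.192898
  f_3 = 0.112479
Prior × likelihood for each component:
  π_1·f_1 = 0.06 × 0.258428 = 0.0155057
  π_2·f_2 = 0.50 × 0.192898 = 0.0964488
  π_3·f_3 = 0.44 × 0.112479 = 0.0494906
Evidence: 0.0155057 + 0.0964488 + 0.0494906 = 0.161445
P(Class 3 | data) ≈ 0.3065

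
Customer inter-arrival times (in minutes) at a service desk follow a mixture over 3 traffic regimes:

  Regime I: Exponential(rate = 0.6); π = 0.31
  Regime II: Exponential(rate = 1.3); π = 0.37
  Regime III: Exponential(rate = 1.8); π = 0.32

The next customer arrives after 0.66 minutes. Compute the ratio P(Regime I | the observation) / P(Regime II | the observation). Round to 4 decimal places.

0.6138

Posterior odds = (w_i f_i(x)) / (w_j f_j(x)); the normalising sum cancels.
Exponential densities:
  p_I = 0.403804
  p_II = 0.551212
  p_III = 0.548695
Posterior odds = (w_I·p_I) / (w_II·p_II) = (0.31·0.403804) / (0.37·0.551212) = 0.125179 / 0.203948 ≈ 0.6138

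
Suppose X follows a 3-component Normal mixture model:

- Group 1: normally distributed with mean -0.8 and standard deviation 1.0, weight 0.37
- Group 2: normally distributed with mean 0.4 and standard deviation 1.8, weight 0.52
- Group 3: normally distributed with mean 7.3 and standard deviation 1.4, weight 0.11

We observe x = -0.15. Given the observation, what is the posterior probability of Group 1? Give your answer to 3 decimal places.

P(component k | x) = π_k·f_k(x) / marginal(x), where marginal(x) = Σ_j π_j·f_j(x).
Evaluate each component's likelihood at the observed value:
  L_1 = 0.322972
  L_2 = 0.211526
  L_3 = 2.02159e-07
Unnormalised posteriors:
  π_1·L_1 = 0.37 × 0.322972 = 0.1195
  π_2·L_2 = 0.52 × 0.211526 = 0.109994
  π_3·L_3 = 0.11 × 2.02159e-07 = 2.22375e-08
Evidence: 0.1195 + 0.109994 + 2.22375e-08 = 0.229493
P(Group 1 | data) = 0.1195 / 0.229493 ≈ 0.521

0.521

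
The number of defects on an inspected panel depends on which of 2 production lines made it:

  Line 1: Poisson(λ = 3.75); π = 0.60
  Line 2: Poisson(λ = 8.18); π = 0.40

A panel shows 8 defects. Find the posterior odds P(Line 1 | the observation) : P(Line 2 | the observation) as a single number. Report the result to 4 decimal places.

0.2456

The posterior odds equal the prior odds times the likelihood ratio: (π_i/π_j)·(f_i(x)/f_j(x)).
Evaluate each component's likelihood at the observed value:
  p_1 = e^(−3.75)·3.75^8/8! = 0.02281
  p_2 = e^(−8.18)·8.18^8/8! = 0.139308
Posterior odds = (π_1·p_1) / (π_2·p_2) = (0.60·0.02281) / (0.40·0.139308) = 0.013686 / 0.0557233 ≈ 0.2456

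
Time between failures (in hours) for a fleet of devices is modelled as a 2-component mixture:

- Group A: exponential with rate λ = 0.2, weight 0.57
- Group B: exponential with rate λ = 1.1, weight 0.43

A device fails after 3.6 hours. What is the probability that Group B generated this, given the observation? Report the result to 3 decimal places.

The responsibility of component k is P(Z=k) f_k(x) divided by Σ_j P(Z=j) f_j(x).
Evaluate each component's likelihood at the observed value:
  p_A = 0.2·e^(−0.2·3.6) = 0.2·e^(−0.7200) = 0.0973505
  p_B = 1.1·e^(−1.1·3.6) = 1.1·e^(−3.9600) = 0.0209694
Weight by the priors:
  P(Z=A)·p_A = 0.57 × 0.0973505 = 0.0554898
  P(Z=B)·p_B = 0.43 × 0.0209694 = 0.00901685
Evidence: 0.0554898 + 0.00901685 = 0.0645066
Responsibility of Group B: 0.00901685 / 0.0645066 ≈ 0.140

0.140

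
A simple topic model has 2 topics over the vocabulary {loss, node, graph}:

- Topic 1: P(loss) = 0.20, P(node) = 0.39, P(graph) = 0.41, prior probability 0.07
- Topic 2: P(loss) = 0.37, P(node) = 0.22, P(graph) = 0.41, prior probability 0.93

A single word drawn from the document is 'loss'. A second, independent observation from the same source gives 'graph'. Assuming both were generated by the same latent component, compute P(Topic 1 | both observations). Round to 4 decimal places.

By Bayes' theorem, P(k | x) = π_k f_k(x) / Σ_j π_j f_j(x).
Since both observations come from the same component, the likelihood for component k is f_k(x₁)·f_k(x₂).
  p_1 = [P(loss | comp) = 0.20] × [0.41] = 0.082
  p_2 = [P(loss | comp) = 0.37] × [0.41] = 0.1517
Multiply by the mixture weights:
  π_1·p_1 = 0.07 × 0.082 = 0.00574
  π_2·p_2 = 0.93 × 0.1517 = 0.141081
Denominator: 0.00574 + 0.141081 = 0.146821
So the posterior for Topic 1 is 0.00574 / 0.146821 ≈ 0.0391.

0.0391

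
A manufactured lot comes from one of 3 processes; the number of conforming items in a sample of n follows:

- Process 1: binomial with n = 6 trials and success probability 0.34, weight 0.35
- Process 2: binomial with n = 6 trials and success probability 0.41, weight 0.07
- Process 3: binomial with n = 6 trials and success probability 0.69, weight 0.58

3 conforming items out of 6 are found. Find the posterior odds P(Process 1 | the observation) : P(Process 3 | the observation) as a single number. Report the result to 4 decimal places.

Only the two components matter; the odds are (P(Z=i) f_i(x)) / (P(Z=j) f_j(x)).
Component likelihoods at x = 3 conforming items out of 6:
  f_1 = 0.225995
  f_2 = 0.283099
  f_3 = 0.195732
Odds = (0.35/0.58) × (0.225995/0.195732) = 0.603448 × 1.15461 ≈ 0.6967

0.6967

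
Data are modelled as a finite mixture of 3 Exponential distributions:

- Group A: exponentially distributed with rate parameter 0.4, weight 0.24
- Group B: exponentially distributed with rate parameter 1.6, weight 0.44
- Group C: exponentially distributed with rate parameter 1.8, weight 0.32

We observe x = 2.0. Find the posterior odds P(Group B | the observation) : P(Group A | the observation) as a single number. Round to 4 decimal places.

Since P(k|x) ∝ P(Z=k) f_k(x), the posterior odds are P(Z=i) f_i(x) / (P(Z=j) f_j(x)).
Component likelihoods at x = 2.0:
  f_A = 0.4·e^(−0.4·2.0) = 0.4·e^(−0.8000) = 0.179732
  f_B = 1.6·e^(−1.6·2.0) = 1.6·e^(−3.2000) = 0.0652195
  f_C = 1.8·e^(−1.8·2.0) = 1.8·e^(−3.6000) = 0.0491827
Posterior odds = (P(Z=B)·f_B) / (P(Z=A)·f_A) = (0.44·0.0652195) / (0.24·0.179732) = 0.0286966 / 0.0431356 ≈ 0.6653

0.6653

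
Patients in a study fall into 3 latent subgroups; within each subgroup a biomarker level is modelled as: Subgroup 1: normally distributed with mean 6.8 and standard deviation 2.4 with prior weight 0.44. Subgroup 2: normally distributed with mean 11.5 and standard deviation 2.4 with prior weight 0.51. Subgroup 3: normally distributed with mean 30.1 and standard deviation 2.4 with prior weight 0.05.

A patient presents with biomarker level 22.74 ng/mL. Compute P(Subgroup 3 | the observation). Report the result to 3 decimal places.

0.981

Apply Bayes' rule: the posterior for each component is proportional to its prior times its likelihood at x.
Evaluate each component's likelihood at the observed value:
  f_1 = 4.38487e-11
  f_2 = 2.86996e-06
  f_3 = 0.00150852
Multiply by the mixture weights:
  π_1·f_1 = 0.44 × 4.38487e-11 = 1.92934e-11
  π_2·f_2 = 0.51 × 2.86996e-06 = 1.46368e-06
  π_3·f_3 = 0.05 × 0.00150852 = 7.54258e-05
Sum: 1.92934e-11 + 1.46368e-06 + 7.54258e-05 = 7.68895e-05
So the posterior for Subgroup 3 is 7.54258e-05 / 7.68895e-05 ≈ 0.981.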